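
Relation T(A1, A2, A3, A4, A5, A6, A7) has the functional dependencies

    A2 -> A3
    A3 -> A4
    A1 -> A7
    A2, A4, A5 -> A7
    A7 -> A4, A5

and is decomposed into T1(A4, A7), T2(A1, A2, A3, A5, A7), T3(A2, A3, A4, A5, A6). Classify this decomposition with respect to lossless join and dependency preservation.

lossy but dependency-preserving

Lossless test (chase): Rows 2 and 3 agree on A3; apply A3→A4 and equate their A4 entries. Rows 2 and 3 agree on A2, A4, A5; apply A2, A4, A5→A7 and equate their A7 entries. Rows 1 and 2 agree on A7; apply A7→A4, A5 and equate their A4, A5 entries. No row becomes fully distinguished — the join is lossy.
Dependency preservation: A2, A4, A5 → A7; A7 → A4, A5 are not contained in any single fragment, but the restricted closure of each left-hand side across the fragments still reaches the right-hand side; the remaining FDs each lie inside some fragment. All dependencies are preserved.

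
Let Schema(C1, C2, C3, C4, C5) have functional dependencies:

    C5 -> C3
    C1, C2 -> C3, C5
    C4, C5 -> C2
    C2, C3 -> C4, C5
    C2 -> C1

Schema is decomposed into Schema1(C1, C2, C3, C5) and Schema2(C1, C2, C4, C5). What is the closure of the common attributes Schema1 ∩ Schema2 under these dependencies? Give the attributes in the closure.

C1, C2, C3, C4, C5

Schema1 ∩ Schema2 = {C1, C2, C5}.
C5 → C3 applies, adding C3
C2, C3 → C4, C5 applies, adding C4
Closure: {C1, C2, C3, C4, C5}.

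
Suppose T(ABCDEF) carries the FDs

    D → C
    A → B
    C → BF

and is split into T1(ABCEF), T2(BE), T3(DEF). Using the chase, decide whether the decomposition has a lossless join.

Chase test. Columns are ABCDEF; row i has aⱼ where attribute j ∈ Ti, else bᵢⱼ.
Initial tableau (one row per fragment):
  row 1: a1 a2 a3 b14 a5 a6
  row 2: b21 a2 b23 b24 a5 b26
  row 3: b31 b32 b33 a4 a5 a6
No row becomes fully distinguished — the join is lossy.

No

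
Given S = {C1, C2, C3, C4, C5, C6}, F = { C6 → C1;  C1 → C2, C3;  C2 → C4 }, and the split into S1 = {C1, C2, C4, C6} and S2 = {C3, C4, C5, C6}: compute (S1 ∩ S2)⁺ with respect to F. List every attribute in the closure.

S1 ∩ S2 = {C4, C6}.
C6 → C1 applies, adding C1
C1 → C2, C3 applies, adding C2, C3
Closure: {C1, C2, C3, C4, C6}.

C1, C2, C3, C4, C6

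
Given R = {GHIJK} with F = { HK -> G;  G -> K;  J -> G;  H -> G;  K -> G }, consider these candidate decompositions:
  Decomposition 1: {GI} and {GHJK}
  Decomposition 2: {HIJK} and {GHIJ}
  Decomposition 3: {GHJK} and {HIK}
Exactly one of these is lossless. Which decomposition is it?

Decomposition 1: common = {G}, closure = {GK} → lossy.
Decomposition 2: common = {HIJ}, closure = {GHIJK} → lossless.
Decomposition 3: common = {HK}, closure = {GHK} → lossy.

Decomposition 2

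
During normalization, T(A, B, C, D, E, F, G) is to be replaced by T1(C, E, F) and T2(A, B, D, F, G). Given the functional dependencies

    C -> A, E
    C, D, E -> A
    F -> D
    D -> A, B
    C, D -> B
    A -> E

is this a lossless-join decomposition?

No

Common attributes: T1 ∩ T2 = {F}.
Closure of {F}: F → D applies, adding D; D → A, B applies, adding A, B; A → E applies, adding E. So (F)⁺ = {A, B, D, E, F}.
The closure contains neither all of T1 = {C, E, F} nor all of T2 = {A, B, D, F, G}, so the common attributes are not a superkey of either fragment. The join is lossy.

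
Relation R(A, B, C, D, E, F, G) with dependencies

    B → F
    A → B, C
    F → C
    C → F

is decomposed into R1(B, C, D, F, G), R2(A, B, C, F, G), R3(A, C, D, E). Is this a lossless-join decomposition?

No

Chase test. Columns are A, B, C, D, E, F, G; row i has aⱼ where attribute j ∈ Ri, else bᵢⱼ.
Initial tableau (one row per fragment):
  row 1: b11 a2 a3 a4 b15 a6 a7
  row 2: a1 a2 a3 b24 b25 a6 a7
  row 3: a1 b32 a3 a4 a5 b36 b37
Rows 2 and 3 agree on A; apply A→B, C and equate their B, C entries.
Rows 1 and 3 agree on C; apply C→F and equate their F entries.
No row becomes fully distinguished — the join is lossy.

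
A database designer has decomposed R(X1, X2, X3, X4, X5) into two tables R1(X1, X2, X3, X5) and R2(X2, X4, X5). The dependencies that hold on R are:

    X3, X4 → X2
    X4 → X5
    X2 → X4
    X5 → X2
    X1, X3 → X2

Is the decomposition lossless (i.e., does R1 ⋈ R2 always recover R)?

Common attributes: R1 ∩ R2 = {X2, X5}.
Closure of {X2, X5}: X2 → X4 applies, adding X4. So (X2, X5)⁺ = {X2, X4, X5}.
This closure contains every attribute of R2, so R1 ∩ R2 → R2. The join is lossless.

Yes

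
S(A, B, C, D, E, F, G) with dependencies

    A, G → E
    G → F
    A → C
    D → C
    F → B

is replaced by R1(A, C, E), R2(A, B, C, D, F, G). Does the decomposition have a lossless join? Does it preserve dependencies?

Lossless test: (A, C)⁺ = {A, C}, which is a superkey of neither fragment — lossy.
Dependency preservation: the restricted closure of {A, G} across the fragments never reaches {E}, so A, G → E cannot be enforced without a join — not preserved.

lossy and not dependency-preserving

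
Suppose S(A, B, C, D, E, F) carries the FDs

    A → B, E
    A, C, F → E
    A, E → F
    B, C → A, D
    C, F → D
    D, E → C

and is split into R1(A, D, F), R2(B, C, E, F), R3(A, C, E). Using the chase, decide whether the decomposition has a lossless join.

Chase test. Columns are A, B, C, D, E, F; row i has aⱼ where attribute j ∈ Ri, else bᵢⱼ.
Initial tableau (one row per fragment):
  row 1: a1 b12 b13 a4 b15 a6
  row 2: b21 a2 a3 b24 a5 a6
  row 3: a1 b32 a3 b34 a5 b36
Rows 1 and 3 agree on A; apply A→B, E and equate their B, E entries.
Rows 1 and 3 agree on A, E; apply A, E→F and equate their F entries.
Rows 2 and 3 agree on C, F; apply C, F→D and equate their D entries.
No row becomes fully distinguished — the join is lossy.

No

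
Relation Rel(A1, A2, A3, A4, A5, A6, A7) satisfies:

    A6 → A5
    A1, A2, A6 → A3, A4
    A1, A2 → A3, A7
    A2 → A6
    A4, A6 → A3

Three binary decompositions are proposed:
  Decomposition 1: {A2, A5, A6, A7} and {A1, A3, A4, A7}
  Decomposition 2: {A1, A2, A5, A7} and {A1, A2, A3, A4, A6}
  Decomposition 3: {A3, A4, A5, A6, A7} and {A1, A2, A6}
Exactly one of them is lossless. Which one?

Decomposition 1: common = {A7}, closure = {A7} → lossy.
Decomposition 2: common = {A1, A2}, closure = {A1, A2, A3, A4, A5, A6, A7} → lossless.
Decomposition 3: common = {A6}, closure = {A5, A6} → lossy.

Decomposition 2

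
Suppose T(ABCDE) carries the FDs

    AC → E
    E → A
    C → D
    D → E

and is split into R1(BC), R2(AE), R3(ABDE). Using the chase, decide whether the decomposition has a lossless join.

Chase test. Columns are ABCDE; row i has aⱼ where attribute j ∈ Ri, else bᵢⱼ.
Initial tableau (one row per fragment):
  row 1: b11 a2 a3 b14 b15
  row 2: a1 b22 b23 b24 a5
  row 3: a1 a2 b33 a4 a5
No row becomes fully distinguished — the join is lossy.

No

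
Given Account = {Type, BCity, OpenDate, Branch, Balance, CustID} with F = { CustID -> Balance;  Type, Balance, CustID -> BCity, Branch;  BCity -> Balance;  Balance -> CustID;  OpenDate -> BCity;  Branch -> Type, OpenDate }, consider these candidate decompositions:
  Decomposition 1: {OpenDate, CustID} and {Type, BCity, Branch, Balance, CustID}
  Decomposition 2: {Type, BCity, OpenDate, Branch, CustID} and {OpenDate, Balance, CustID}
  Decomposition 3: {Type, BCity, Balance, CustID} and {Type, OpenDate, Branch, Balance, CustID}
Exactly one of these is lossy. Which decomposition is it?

Decomposition 1

Decomposition 1: common = {CustID}, closure = {Balance, CustID} → lossy.
Decomposition 2: common = {OpenDate, CustID}, closure = {BCity, OpenDate, Balance, CustID} → lossless.
Decomposition 3: common = {Type, Balance, CustID}, closure = {Type, BCity, OpenDate, Branch, Balance, CustID} → lossless.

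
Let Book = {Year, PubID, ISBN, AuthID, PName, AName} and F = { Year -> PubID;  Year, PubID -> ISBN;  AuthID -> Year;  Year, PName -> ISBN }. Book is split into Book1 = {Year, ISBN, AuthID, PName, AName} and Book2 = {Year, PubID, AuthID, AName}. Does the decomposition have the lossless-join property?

Common attributes: Book1 ∩ Book2 = {Year, AuthID, AName}.
Closure of {Year, AuthID, AName}: Year → PubID applies, adding PubID; Year, PubID → ISBN applies, adding ISBN. So (Year, AuthID, AName)⁺ = {Year, PubID, ISBN, AuthID, AName}.
This closure contains every attribute of Book2, so Book1 ∩ Book2 → Book2. The join is lossless.

Yes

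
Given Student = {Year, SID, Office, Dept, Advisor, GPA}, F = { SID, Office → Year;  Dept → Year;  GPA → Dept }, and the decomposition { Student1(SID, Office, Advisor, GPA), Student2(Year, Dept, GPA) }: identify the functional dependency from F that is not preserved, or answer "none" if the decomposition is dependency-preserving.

Check SID, Office → Year: no single fragment contains all of {Year, SID, Office}, and the restricted closure of {SID, Office} across the fragments never reaches {Year}.
Dept → Year is preserved.
GPA → Dept is preserved.

SID, Office → Year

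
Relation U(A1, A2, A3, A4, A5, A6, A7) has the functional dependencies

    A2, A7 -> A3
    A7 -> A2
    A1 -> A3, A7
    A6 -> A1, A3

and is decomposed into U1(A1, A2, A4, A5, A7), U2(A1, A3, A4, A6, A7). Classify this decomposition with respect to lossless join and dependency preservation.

lossy but dependency-preserving

Lossless test: (A1, A4, A7)⁺ = {A1, A2, A3, A4, A7}, which is a superkey of neither fragment — lossy.
Dependency preservation: A2, A7 → A3 is not contained in any single fragment, but the restricted closure of its left-hand side across the fragments still reaches the right-hand side; the remaining FDs each lie inside some fragment. All dependencies are preserved.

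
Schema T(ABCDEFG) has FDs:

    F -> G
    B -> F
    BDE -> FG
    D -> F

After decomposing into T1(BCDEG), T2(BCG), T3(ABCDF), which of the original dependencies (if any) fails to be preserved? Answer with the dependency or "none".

F -> G

Check F → G: no single fragment contains all of {FG}, and the restricted closure of {F} across the fragments never reaches {G}.
B → F is preserved.
BDE → FG is preserved.
D → F is preserved.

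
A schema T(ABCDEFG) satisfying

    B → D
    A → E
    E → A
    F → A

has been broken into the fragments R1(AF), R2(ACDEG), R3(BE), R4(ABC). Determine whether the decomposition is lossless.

No

Chase test. Columns are ABCDEFG; row i has aⱼ where attribute j ∈ Ri, else bᵢⱼ.
Initial tableau (one row per fragment):
  row 1: a1 b12 b13 b14 b15 a6 b17
  row 2: a1 b22 a3 a4 a5 b26 a7
  row 3: b31 a2 b33 b34 a5 b36 b37
  row 4: a1 a2 a3 b44 b45 b46 b47
Rows 3 and 4 agree on B; apply B→D and equate their D entries.
Rows 1 and 2 agree on A; apply A→E and equate their E entries.
Rows 1 and 4 agree on A; apply A→E and equate their E entries.
Rows 1 and 3 agree on E; apply E→A and equate their A entries.
No row becomes fully distinguished — the join is lossy.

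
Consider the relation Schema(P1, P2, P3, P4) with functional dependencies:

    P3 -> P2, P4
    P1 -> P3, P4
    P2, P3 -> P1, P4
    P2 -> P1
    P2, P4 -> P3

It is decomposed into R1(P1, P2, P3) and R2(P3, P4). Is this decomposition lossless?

Yes

Common attributes: R1 ∩ R2 = {P3}.
Closure of {P3}: P3 → P2, P4 applies, adding P2, P4; P2, P3 → P1, P4 applies, adding P1. So (P3)⁺ = {P1, P2, P3, P4}.
This closure contains every attribute of R1, so R1 ∩ R2 → R1. The join is lossless.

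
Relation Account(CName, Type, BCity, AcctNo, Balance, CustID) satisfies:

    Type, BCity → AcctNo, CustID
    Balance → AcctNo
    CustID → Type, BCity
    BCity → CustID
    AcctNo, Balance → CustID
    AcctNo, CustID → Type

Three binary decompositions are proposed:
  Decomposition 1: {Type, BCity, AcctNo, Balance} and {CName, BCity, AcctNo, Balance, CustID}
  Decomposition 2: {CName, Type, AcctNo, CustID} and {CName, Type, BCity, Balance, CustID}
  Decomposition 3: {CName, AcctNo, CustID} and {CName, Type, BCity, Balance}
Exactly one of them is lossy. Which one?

Decomposition 3

Decomposition 1: common = {BCity, AcctNo, Balance}, closure = {Type, BCity, AcctNo, Balance, CustID} → lossless.
Decomposition 2: common = {CName, Type, CustID}, closure = {CName, Type, BCity, AcctNo, CustID} → lossless.
Decomposition 3: common = {CName}, closure = {CName} → lossy.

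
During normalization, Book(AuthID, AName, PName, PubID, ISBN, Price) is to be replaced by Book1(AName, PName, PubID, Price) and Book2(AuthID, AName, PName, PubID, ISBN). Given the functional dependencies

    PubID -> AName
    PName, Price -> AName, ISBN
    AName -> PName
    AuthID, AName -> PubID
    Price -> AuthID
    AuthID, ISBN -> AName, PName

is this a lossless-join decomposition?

Common attributes: Book1 ∩ Book2 = {AName, PName, PubID}.
No dependency enlarges {AName, PName, PubID}, so (AName, PName, PubID)⁺ = {AName, PName, PubID}.
The closure contains neither all of Book1 = {AName, PName, PubID, Price} nor all of Book2 = {AuthID, AName, PName, PubID, ISBN}, so the common attributes are not a superkey of either fragment. The join is lossy.

No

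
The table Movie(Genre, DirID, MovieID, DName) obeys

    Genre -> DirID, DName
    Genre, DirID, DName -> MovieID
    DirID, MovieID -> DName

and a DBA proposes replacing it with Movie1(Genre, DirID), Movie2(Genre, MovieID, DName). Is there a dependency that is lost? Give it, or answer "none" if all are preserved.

Check DirID, MovieID → DName: no single fragment contains all of {DirID, MovieID, DName}, and the restricted closure of {DirID, MovieID} across the fragments never reaches {DName}.
Genre → DirID, DName is preserved.
Genre, DirID, DName → MovieID is preserved.

DirID, MovieID -> DName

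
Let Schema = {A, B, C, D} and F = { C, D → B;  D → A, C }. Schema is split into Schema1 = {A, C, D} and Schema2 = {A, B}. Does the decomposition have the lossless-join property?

No

Common attributes: Schema1 ∩ Schema2 = {A}.
No dependency enlarges {A}, so (A)⁺ = {A}.
The closure contains neither all of Schema1 = {A, C, D} nor all of Schema2 = {A, B}, so the common attributes are not a superkey of either fragment. The join is lossy.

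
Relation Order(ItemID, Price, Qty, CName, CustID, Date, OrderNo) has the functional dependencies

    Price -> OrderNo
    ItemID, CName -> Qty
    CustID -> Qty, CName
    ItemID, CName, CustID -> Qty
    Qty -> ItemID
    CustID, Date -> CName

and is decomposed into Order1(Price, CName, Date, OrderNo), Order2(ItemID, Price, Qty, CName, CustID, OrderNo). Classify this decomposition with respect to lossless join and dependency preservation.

Lossless test: (Price, CName, OrderNo)⁺ = {Price, CName, OrderNo}, which is a superkey of neither fragment — lossy.
Dependency preservation: CustID, Date → CName is not contained in any single fragment, but the restricted closure of its left-hand side across the fragments still reaches the right-hand side; the remaining FDs each lie inside some fragment. All dependencies are preserved.

lossy but dependency-preserving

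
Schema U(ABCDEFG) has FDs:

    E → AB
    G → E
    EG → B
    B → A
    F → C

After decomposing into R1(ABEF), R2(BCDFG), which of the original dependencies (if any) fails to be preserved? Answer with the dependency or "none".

G → E

Check G → E: no single fragment contains all of {EG}, and the restricted closure of {G} across the fragments never reaches {E}.
E → AB is preserved.
EG → B is preserved.
B → A is preserved.
F → C is preserved.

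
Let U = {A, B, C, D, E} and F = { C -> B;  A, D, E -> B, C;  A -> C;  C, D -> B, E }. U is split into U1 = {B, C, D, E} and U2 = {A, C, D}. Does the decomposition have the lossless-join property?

Yes

Common attributes: U1 ∩ U2 = {C, D}.
Closure of {C, D}: C → B applies, adding B; C, D → B, E applies, adding E. So (C, D)⁺ = {B, C, D, E}.
This closure contains every attribute of U1, so U1 ∩ U2 → U1. The join is lossless.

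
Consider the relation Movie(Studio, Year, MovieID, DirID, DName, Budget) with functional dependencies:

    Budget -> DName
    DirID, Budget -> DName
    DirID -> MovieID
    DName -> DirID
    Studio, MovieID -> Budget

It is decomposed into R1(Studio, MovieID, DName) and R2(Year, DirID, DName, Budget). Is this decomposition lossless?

No

Common attributes: R1 ∩ R2 = {DName}.
Closure of {DName}: DName → DirID applies, adding DirID; DirID → MovieID applies, adding MovieID. So (DName)⁺ = {MovieID, DirID, DName}.
The closure contains neither all of R1 = {Studio, MovieID, DName} nor all of R2 = {Year, DirID, DName, Budget}, so the common attributes are not a superkey of either fragment. The join is lossy.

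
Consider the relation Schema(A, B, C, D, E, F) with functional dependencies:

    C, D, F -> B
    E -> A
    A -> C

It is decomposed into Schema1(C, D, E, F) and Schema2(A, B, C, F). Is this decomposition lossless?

Common attributes: Schema1 ∩ Schema2 = {C, F}.
No dependency enlarges {C, F}, so (C, F)⁺ = {C, F}.
The closure contains neither all of Schema1 = {C, D, E, F} nor all of Schema2 = {A, B, C, F}, so the common attributes are not a superkey of either fragment. The join is lossy.

No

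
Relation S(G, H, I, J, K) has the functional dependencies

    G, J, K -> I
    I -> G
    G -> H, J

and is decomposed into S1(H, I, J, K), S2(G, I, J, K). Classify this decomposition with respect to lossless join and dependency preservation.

lossless but not dependency-preserving

Lossless test: (I, J, K)⁺ = {G, H, I, J, K}, which contains all of one fragment — lossless.
Dependency preservation: the restricted closure of {G} across the fragments never reaches {H, J}, so G → H, J cannot be enforced without a join — not preserved.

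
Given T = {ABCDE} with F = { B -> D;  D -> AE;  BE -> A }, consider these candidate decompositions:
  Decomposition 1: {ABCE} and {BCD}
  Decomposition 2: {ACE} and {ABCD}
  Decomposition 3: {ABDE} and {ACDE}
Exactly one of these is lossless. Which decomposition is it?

Decomposition 1: common = {BC}, closure = {ABCDE} → lossless.
Decomposition 2: common = {AC}, closure = {AC} → lossy.
Decomposition 3: common = {ADE}, closure = {ADE} → lossy.

Decomposition 1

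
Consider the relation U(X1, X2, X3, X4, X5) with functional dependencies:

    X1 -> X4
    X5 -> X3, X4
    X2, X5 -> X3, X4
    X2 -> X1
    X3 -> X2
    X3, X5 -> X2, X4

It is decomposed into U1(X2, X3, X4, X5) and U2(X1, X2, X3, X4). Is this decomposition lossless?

Yes

Common attributes: U1 ∩ U2 = {X2, X3, X4}.
Closure of {X2, X3, X4}: X2 → X1 applies, adding X1. So (X2, X3, X4)⁺ = {X1, X2, X3, X4}.
This closure contains every attribute of U2, so U1 ∩ U2 → U2. The join is lossless.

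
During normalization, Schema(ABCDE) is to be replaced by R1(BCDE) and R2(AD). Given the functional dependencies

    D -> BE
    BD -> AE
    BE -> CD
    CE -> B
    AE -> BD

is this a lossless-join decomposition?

Yes

Common attributes: R1 ∩ R2 = {D}.
Closure of {D}: D → BE applies, adding BE; BD → AE applies, adding A; BE → CD applies, adding C. So (D)⁺ = {ABCDE}.
This closure contains every attribute of R1, so R1 ∩ R2 → R1. The join is lossless.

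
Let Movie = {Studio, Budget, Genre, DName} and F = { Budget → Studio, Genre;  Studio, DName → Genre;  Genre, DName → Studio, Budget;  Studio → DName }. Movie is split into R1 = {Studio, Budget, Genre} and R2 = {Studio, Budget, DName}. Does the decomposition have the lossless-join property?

Yes

Common attributes: R1 ∩ R2 = {Studio, Budget}.
Closure of {Studio, Budget}: Budget → Studio, Genre applies, adding Genre; Studio → DName applies, adding DName. So (Studio, Budget)⁺ = {Studio, Budget, Genre, DName}.
This closure contains every attribute of R1, so R1 ∩ R2 → R1. The join is lossless.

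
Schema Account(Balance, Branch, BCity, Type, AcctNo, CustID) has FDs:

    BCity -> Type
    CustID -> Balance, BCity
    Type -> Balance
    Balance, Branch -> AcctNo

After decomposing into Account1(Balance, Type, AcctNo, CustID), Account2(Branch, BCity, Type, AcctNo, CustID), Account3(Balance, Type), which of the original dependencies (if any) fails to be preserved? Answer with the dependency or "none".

Balance, Branch -> AcctNo

Check Balance, Branch → AcctNo: no single fragment contains all of {Balance, Branch, AcctNo}, and the restricted closure of {Balance, Branch} across the fragments never reaches {AcctNo}.
BCity → Type is preserved.
CustID → Balance, BCity is preserved.
Type → Balance is preserved.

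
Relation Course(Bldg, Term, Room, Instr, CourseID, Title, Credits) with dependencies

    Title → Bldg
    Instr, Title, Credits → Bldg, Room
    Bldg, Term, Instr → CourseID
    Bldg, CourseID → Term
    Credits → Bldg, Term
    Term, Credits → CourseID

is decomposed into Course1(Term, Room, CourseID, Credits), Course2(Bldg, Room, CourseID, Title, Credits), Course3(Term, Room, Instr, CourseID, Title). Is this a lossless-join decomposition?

Chase test. Columns are Bldg, Term, Room, Instr, CourseID, Title, Credits; row i has aⱼ where attribute j ∈ Coursei, else bᵢⱼ.
Initial tableau (one row per fragment):
  row 1: b11 a2 a3 b14 a5 b16 a7
  row 2: a1 b22 a3 b24 a5 a6 a7
  row 3: b31 a2 a3 a4 a5 a6 b37
Rows 2 and 3 agree on Title; apply Title→Bldg and equate their Bldg entries.
Rows 2 and 3 agree on Bldg, CourseID; apply Bldg, CourseID→Term and equate their Term entries.
Rows 1 and 2 agree on Credits; apply Credits→Bldg, Term and equate their Bldg, Term entries.
No row becomes fully distinguished — the join is lossy.

No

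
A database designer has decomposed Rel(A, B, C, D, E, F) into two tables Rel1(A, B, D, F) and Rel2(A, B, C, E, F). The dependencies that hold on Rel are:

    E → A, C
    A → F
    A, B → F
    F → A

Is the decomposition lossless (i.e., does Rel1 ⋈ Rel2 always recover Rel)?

Common attributes: Rel1 ∩ Rel2 = {A, B, F}.
No dependency enlarges {A, B, F}, so (A, B, F)⁺ = {A, B, F}.
The closure contains neither all of Rel1 = {A, B, D, F} nor all of Rel2 = {A, B, C, E, F}, so the common attributes are not a superkey of either fragment. The join is lossy.

No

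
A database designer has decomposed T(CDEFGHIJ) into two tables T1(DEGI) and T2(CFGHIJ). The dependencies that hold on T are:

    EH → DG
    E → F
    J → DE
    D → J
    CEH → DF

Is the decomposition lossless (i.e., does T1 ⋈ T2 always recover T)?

Common attributes: T1 ∩ T2 = {GI}.
No dependency enlarges {GI}, so (GI)⁺ = {GI}.
The closure contains neither all of T1 = {DEGI} nor all of T2 = {CFGHIJ}, so the common attributes are not a superkey of either fragment. The join is lossy.

No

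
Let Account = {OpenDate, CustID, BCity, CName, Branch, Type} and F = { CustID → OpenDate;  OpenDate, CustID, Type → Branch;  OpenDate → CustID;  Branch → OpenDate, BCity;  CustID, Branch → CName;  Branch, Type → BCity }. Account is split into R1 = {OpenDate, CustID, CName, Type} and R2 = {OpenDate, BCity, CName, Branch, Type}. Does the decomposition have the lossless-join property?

Yes

Common attributes: R1 ∩ R2 = {OpenDate, CName, Type}.
Closure of {OpenDate, CName, Type}: OpenDate → CustID applies, adding CustID; OpenDate, CustID, Type → Branch applies, adding Branch; Branch → OpenDate, BCity applies, adding BCity. So (OpenDate, CName, Type)⁺ = {OpenDate, CustID, BCity, CName, Branch, Type}.
This closure contains every attribute of R1, so R1 ∩ R2 → R1. The join is lossless.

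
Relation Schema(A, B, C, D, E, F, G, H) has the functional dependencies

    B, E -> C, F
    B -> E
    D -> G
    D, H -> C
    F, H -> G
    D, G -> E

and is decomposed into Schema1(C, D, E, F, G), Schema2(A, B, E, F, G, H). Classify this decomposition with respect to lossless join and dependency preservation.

lossy and not dependency-preserving

Lossless test: (E, F, G)⁺ = {E, F, G}, which is a superkey of neither fragment — lossy.
Dependency preservation: the restricted closure of {B, E} across the fragments never reaches {C, F}, so B, E → C, F cannot be enforced without a join — not preserved.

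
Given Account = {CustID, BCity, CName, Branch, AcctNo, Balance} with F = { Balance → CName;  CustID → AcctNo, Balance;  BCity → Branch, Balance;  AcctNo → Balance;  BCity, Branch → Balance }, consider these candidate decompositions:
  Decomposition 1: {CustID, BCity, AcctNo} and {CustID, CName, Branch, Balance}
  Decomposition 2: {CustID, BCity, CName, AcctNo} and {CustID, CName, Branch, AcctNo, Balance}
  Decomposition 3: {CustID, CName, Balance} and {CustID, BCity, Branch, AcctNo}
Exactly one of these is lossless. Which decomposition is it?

Decomposition 1: common = {CustID}, closure = {CustID, CName, AcctNo, Balance} → lossy.
Decomposition 2: common = {CustID, CName, AcctNo}, closure = {CustID, CName, AcctNo, Balance} → lossy.
Decomposition 3: common = {CustID}, closure = {CustID, CName, AcctNo, Balance} → lossless.

Decomposition 3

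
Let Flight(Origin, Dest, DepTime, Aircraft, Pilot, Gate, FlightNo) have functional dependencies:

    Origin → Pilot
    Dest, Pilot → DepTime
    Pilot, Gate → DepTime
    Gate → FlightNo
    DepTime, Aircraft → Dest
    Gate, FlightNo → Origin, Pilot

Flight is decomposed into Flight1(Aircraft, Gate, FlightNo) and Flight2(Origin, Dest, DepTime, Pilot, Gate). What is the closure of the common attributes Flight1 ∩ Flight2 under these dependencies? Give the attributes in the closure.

Origin, DepTime, Pilot, Gate, FlightNo

Flight1 ∩ Flight2 = {Gate}.
Gate → FlightNo applies, adding FlightNo
Gate, FlightNo → Origin, Pilot applies, adding Origin, Pilot
Pilot, Gate → DepTime applies, adding DepTime
Closure: {Origin, DepTime, Pilot, Gate, FlightNo}.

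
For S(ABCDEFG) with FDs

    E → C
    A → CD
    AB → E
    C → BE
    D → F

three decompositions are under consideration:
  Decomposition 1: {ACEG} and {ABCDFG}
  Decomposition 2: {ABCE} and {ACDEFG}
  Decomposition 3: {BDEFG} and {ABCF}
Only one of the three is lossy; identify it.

Decomposition 3

Decomposition 1: common = {ACG}, closure = {ABCDEFG} → lossless.
Decomposition 2: common = {ACE}, closure = {ABCDEF} → lossless.
Decomposition 3: common = {BF}, closure = {BF} → lossy.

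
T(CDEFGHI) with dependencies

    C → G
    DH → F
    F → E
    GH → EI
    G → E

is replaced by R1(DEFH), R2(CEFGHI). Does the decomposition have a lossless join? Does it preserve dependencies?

lossy but dependency-preserving

Lossless test: (EFH)⁺ = {EFH}, which is a superkey of neither fragment — lossy.
Dependency preservation: every FD's attributes lie within a single fragment, so each can be enforced locally — preserved.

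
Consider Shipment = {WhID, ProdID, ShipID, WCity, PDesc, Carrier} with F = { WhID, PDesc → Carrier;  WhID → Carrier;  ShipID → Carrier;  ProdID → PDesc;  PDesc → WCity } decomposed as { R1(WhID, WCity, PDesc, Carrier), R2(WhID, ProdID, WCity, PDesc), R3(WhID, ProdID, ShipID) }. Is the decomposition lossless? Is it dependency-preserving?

lossless but not dependency-preserving

Lossless test (chase): Rows 1 and 2 agree on WhID, PDesc; apply WhID, PDesc→Carrier and equate their Carrier entries. Rows 1 and 3 agree on WhID; apply WhID→Carrier and equate their Carrier entries. Rows 2 and 3 agree on ProdID; apply ProdID→PDesc and equate their PDesc entries. Rows 1 and 3 agree on PDesc; apply PDesc→WCity and equate their WCity entries. Row 3 is now all distinguished symbols — the join is lossless.
Dependency preservation: the restricted closure of {ShipID} across the fragments never reaches {Carrier}, so ShipID → Carrier cannot be enforced without a join — not preserved.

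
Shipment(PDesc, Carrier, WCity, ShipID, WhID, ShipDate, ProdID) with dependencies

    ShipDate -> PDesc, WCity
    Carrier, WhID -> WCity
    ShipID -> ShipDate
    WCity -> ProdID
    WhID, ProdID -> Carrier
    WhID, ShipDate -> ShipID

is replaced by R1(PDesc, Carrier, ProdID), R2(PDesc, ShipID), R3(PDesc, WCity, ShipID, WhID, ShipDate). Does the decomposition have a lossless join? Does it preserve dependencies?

Lossless test (chase): Rows 2 and 3 agree on ShipID; apply ShipID→ShipDate and equate their ShipDate entries. Rows 2 and 3 agree on ShipDate; apply ShipDate→PDesc, WCity and equate their PDesc, WCity entries. Rows 2 and 3 agree on WCity; apply WCity→ProdID and equate their ProdID entries. No row becomes fully distinguished — the join is lossy.
Dependency preservation: the restricted closure of {Carrier, WhID} across the fragments never reaches {WCity}, so Carrier, WhID → WCity cannot be enforced without a join — not preserved.

lossy and not dependency-preserving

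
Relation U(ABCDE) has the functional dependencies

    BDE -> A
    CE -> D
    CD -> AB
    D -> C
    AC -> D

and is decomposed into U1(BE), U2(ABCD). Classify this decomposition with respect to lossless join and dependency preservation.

Lossless test: (B)⁺ = {B}, which is a superkey of neither fragment — lossy.
Dependency preservation: the restricted closure of {CE} across the fragments never reaches {D}, so CE → D cannot be enforced without a join — not preserved.

lossy and not dependency-preserving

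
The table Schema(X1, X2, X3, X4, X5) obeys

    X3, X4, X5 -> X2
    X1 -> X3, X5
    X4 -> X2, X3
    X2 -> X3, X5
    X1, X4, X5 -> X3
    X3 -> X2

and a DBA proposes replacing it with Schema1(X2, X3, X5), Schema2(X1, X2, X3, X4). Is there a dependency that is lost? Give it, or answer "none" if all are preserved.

none

X3, X4, X5 → X2: restricted closure across fragments reaches X2.
X1 → X3, X5: restricted closure across fragments reaches X3, X5.
X4 → X2, X3 lies within Schema2.
X2 → X3, X5 lies within Schema1.
X1, X4, X5 → X3: restricted closure across fragments reaches X3.
X3 → X2 lies within Schema1.
Every dependency is enforceable on the fragments, so the decomposition is dependency-preserving.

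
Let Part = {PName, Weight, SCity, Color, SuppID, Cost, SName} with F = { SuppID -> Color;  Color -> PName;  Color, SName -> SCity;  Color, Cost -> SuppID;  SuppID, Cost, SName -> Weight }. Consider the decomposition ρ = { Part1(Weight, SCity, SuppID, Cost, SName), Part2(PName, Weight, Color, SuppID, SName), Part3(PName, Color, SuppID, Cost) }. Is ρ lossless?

Yes

Chase test. Columns are PName, Weight, SCity, Color, SuppID, Cost, SName; row i has aⱼ where attribute j ∈ Parti, else bᵢⱼ.
Initial tableau (one row per fragment):
  row 1: b11 a2 a3 b14 a5 a6 a7
  row 2: a1 a2 b23 a4 a5 b26 a7
  row 3: a1 b32 b33 a4 a5 a6 b37
Rows 1 and 2 agree on SuppID; apply SuppID→Color and equate their Color entries.
Rows 1 and 2 agree on Color; apply Color→PName and equate their PName entries.
Rows 1 and 2 agree on Color, SName; apply Color, SName→SCity and equate their SCity entries.
Row 1 is now all distinguished symbols — the join is lossless.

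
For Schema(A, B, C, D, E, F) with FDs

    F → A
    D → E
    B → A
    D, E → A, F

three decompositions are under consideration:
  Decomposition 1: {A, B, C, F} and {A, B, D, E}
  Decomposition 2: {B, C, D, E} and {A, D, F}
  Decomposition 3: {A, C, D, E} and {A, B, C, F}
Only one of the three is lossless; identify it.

Decomposition 1: common = {A, B}, closure = {A, B} → lossy.
Decomposition 2: common = {D}, closure = {A, D, E, F} → lossless.
Decomposition 3: common = {A, C}, closure = {A, C} → lossy.

Decomposition 2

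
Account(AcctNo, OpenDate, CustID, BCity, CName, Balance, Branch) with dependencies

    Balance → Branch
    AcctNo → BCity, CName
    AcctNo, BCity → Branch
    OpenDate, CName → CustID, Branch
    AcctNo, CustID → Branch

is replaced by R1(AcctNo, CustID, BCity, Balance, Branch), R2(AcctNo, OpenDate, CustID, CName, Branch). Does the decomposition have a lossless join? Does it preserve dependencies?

Lossless test: (AcctNo, CustID, Branch)⁺ = {AcctNo, CustID, BCity, CName, Branch}, which is a superkey of neither fragment — lossy.
Dependency preservation: AcctNo → BCity, CName is not contained in any single fragment, but the restricted closure of its left-hand side across the fragments still reaches the right-hand side; the remaining FDs each lie inside some fragment. All dependencies are preserved.

lossy but dependency-preserving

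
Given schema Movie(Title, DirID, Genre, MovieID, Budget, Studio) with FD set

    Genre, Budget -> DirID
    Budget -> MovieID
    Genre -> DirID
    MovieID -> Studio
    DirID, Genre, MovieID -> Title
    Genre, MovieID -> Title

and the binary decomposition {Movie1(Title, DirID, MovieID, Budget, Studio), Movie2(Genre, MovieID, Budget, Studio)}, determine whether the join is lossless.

Common attributes: Movie1 ∩ Movie2 = {MovieID, Budget, Studio}.
No dependency enlarges {MovieID, Budget, Studio}, so (MovieID, Budget, Studio)⁺ = {MovieID, Budget, Studio}.
The closure contains neither all of Movie1 = {Title, DirID, MovieID, Budget, Studio} nor all of Movie2 = {Genre, MovieID, Budget, Studio}, so the common attributes are not a superkey of either fragment. The join is lossy.

No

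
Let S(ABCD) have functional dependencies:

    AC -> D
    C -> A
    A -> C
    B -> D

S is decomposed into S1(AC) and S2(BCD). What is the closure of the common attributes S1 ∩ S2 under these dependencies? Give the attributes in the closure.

S1 ∩ S2 = {C}.
C → A applies, adding A
AC → D applies, adding D
Closure: {ACD}.

ACD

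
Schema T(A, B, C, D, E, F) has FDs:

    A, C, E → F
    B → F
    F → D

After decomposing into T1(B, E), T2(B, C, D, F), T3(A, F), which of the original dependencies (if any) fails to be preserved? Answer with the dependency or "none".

Check A, C, E → F: no single fragment contains all of {A, C, E, F}, and the restricted closure of {A, C, E} across the fragments never reaches {F}.
B → F is preserved.
F → D is preserved.

A, C, E → F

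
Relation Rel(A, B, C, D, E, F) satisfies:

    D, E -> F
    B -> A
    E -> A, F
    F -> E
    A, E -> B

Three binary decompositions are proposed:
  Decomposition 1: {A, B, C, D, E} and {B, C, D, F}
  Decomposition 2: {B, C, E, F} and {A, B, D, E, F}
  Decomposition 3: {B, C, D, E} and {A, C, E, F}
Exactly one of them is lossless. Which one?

Decomposition 1: common = {B, C, D}, closure = {A, B, C, D} → lossy.
Decomposition 2: common = {B, E, F}, closure = {A, B, E, F} → lossy.
Decomposition 3: common = {C, E}, closure = {A, B, C, E, F} → lossless.

Decomposition 3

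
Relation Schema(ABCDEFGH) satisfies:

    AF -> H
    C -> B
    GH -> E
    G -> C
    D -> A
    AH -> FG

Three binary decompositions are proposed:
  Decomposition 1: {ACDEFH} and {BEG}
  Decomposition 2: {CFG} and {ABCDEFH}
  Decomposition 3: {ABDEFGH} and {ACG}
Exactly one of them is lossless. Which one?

Decomposition 3

Decomposition 1: common = {E}, closure = {E} → lossy.
Decomposition 2: common = {CF}, closure = {BCF} → lossy.
Decomposition 3: common = {AG}, closure = {ABCG} → lossless.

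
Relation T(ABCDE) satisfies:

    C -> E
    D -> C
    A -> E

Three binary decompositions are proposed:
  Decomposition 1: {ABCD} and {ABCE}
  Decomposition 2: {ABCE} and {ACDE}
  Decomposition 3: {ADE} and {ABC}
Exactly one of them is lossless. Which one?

Decomposition 1: common = {ABC}, closure = {ABCE} → lossless.
Decomposition 2: common = {ACE}, closure = {ACE} → lossy.
Decomposition 3: common = {A}, closure = {AE} → lossy.

Decomposition 1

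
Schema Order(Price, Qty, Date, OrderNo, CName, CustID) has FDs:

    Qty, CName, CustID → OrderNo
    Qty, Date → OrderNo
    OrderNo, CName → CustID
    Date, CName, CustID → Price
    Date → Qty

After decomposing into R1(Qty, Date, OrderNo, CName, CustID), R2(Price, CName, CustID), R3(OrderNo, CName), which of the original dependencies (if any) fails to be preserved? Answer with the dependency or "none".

Check Date, CName, CustID → Price: no single fragment contains all of {Price, Date, CName, CustID}, and the restricted closure of {Date, CName, CustID} across the fragments never reaches {Price}.
Qty, CName, CustID → OrderNo is preserved.
Qty, Date → OrderNo is preserved.
OrderNo, CName → CustID is preserved.
Date → Qty is preserved.

Date, CName, CustID → Price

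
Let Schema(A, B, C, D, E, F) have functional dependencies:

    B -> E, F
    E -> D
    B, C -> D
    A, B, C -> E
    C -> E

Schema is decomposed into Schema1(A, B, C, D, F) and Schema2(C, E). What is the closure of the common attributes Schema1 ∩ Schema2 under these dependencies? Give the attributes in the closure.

C, D, E

Schema1 ∩ Schema2 = {C}.
C → E applies, adding E
E → D applies, adding D
Closure: {C, D, E}.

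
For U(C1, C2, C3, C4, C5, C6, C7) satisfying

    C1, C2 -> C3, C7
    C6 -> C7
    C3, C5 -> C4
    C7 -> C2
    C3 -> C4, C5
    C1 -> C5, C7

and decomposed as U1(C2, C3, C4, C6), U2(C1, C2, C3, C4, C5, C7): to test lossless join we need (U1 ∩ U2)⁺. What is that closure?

U1 ∩ U2 = {C2, C3, C4}.
C3 → C4, C5 applies, adding C5
Closure: {C2, C3, C4, C5}.

C2, C3, C4, C5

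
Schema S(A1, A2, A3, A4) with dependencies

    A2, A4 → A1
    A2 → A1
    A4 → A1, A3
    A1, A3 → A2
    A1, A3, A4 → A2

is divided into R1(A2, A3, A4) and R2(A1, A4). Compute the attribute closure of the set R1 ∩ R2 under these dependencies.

R1 ∩ R2 = {A4}.
A4 → A1, A3 applies, adding A1, A3
A1, A3 → A2 applies, adding A2
Closure: {A1, A2, A3, A4}.

A1, A2, A3, A4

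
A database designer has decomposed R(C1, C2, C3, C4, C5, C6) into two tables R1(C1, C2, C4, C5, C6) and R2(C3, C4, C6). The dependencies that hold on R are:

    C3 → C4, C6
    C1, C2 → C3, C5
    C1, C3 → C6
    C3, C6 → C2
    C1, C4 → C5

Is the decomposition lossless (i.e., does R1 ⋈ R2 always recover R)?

No

Common attributes: R1 ∩ R2 = {C4, C6}.
No dependency enlarges {C4, C6}, so (C4, C6)⁺ = {C4, C6}.
The closure contains neither all of R1 = {C1, C2, C4, C5, C6} nor all of R2 = {C3, C4, C6}, so the common attributes are not a superkey of either fragment. The join is lossy.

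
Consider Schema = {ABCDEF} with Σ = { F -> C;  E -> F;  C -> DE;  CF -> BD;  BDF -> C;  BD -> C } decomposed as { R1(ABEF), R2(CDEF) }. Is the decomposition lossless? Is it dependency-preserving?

Lossless test: (EF)⁺ = {BCDEF}, which contains all of one fragment — lossless.
Dependency preservation: the restricted closure of {BD} across the fragments never reaches {C}, so BD → C cannot be enforced without a join — not preserved.

lossless but not dependency-preserving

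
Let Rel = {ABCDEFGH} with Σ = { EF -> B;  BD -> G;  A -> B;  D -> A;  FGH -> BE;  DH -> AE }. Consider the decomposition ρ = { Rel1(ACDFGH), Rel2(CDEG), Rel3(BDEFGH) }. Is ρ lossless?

Chase test. Columns are ABCDEFGH; row i has aⱼ where attribute j ∈ Reli, else bᵢⱼ.
Initial tableau (one row per fragment):
  row 1: a1 b12 a3 a4 b15 a6 a7 a8
  row 2: b21 b22 a3 a4 a5 b26 a7 b28
  row 3: b31 a2 b33 a4 a5 a6 a7 a8
Rows 1 and 2 agree on D; apply D→A and equate their A entries.
Rows 1 and 3 agree on D; apply D→A and equate their A entries.
Rows 1 and 3 agree on FGH; apply FGH→BE and equate their BE entries.
Rows 1 and 2 agree on A; apply A→B and equate their B entries.
Row 1 is now all distinguished symbols — the join is lossless.

Yes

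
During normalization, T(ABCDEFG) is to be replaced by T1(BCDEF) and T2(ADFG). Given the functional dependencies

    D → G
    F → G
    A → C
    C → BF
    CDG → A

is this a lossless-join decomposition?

Common attributes: T1 ∩ T2 = {DF}.
Closure of {DF}: D → G applies, adding G. So (DF)⁺ = {DFG}.
The closure contains neither all of T1 = {BCDEF} nor all of T2 = {ADFG}, so the common attributes are not a superkey of either fragment. The join is lossy.

No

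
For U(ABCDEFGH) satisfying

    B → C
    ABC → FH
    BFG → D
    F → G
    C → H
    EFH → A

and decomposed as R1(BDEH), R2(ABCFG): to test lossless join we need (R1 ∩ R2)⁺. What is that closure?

BCH

R1 ∩ R2 = {B}.
B → C applies, adding C
C → H applies, adding H
Closure: {BCH}.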